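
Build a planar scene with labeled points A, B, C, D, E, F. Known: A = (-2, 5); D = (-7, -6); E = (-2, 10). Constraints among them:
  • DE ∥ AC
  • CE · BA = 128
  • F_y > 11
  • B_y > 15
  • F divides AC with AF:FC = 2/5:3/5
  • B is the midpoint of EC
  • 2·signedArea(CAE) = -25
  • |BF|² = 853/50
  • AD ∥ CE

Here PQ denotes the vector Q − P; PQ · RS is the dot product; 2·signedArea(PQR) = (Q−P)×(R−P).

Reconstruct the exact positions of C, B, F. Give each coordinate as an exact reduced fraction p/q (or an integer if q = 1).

B = (1/2, 31/2)
C = (3, 21)
F = (0, 57/5)

1. C_x = 3  [AD ∥ CE ∩ DE ∥ AC]
2. C_y = 21  [AD ∥ CE ∩ DE ∥ AC]
   → C = (3, 21)
3. B_x = 1/2  [B is the midpoint of EC]
4. B_y = 31/2  [B is the midpoint of EC]
   → B = (1/2, 31/2)
5. F_x = 0  [F divides AC with AF:FC = 2/5:3/5]
6. F_y = 57/5  [F divides AC with AF:FC = 2/5:3/5]
   → F = (0, 57/5)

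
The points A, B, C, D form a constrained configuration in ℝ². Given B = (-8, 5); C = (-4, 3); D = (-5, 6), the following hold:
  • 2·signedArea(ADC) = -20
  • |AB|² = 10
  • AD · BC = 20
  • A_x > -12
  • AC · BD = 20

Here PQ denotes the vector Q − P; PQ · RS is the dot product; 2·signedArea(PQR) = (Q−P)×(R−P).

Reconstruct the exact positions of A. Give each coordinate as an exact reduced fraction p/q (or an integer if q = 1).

1. A_x = -11  [AD · BC = 20 ∩ 2·signedArea(ADC) = -20]
2. A_y = 4  [AD · BC = 20 ∩ 2·signedArea(ADC) = -20]
   → A = (-11, 4)

A = (-11, 4)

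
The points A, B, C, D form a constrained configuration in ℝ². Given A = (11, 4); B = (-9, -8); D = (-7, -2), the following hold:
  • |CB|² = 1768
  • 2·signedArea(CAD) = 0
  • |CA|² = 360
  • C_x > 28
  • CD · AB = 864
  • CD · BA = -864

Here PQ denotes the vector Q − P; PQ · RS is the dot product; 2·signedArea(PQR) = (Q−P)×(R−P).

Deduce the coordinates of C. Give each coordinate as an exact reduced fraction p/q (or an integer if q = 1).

C = (29, 10)

1. C_x = 29  [2·signedArea(CAD) = 0 ∩ CD · BA = -864]
2. C_y = 10  [2·signedArea(CAD) = 0 ∩ CD · BA = -864]
   → C = (29, 10)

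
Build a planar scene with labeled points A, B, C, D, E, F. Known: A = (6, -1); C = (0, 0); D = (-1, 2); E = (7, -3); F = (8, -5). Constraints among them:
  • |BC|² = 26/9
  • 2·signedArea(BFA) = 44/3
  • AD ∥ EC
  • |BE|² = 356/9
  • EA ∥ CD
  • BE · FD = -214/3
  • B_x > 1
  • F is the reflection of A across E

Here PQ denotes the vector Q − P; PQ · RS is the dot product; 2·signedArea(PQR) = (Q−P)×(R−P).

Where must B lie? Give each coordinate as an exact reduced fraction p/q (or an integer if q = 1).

B = (5/3, 1/3)

1. B_x = 5/3  [2·signedArea(BFA) = 44/3 ∩ BE · FD = -214/3]
2. B_y = 1/3  [2·signedArea(BFA) = 44/3 ∩ BE · FD = -214/3]
   → B = (5/3, 1/3)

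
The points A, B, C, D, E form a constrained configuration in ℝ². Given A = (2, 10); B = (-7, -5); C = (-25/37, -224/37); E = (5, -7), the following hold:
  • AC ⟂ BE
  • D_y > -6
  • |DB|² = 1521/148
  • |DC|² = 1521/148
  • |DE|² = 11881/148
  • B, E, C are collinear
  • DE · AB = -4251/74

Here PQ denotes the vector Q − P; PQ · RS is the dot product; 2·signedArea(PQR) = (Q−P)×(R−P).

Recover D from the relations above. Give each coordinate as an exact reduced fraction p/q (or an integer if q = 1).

1. D_x = -142/37  [line 9·x + 15·y + 8691/74 = 0 ∩ |DE|² = 11881/148]
2. D_y = -409/74  [line 9·x + 15·y + 8691/74 = 0 ∩ |DE|² = 11881/148]
   → D = (-142/37, -409/74)

D = (-142/37, -409/74)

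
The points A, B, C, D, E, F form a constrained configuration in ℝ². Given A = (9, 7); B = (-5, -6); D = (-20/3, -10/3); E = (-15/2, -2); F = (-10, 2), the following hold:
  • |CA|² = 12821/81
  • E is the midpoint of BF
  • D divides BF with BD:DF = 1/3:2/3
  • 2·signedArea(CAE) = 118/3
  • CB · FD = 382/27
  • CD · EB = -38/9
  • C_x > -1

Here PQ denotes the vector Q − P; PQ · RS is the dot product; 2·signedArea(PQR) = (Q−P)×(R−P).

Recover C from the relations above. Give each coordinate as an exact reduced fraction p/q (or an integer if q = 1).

1. C_x = -8/9  [2·signedArea(CAE) = 118/3 ∩ CD · EB = -38/9]
2. C_y = -7/9  [2·signedArea(CAE) = 118/3 ∩ CD · EB = -38/9]
   → C = (-8/9, -7/9)

C = (-8/9, -7/9)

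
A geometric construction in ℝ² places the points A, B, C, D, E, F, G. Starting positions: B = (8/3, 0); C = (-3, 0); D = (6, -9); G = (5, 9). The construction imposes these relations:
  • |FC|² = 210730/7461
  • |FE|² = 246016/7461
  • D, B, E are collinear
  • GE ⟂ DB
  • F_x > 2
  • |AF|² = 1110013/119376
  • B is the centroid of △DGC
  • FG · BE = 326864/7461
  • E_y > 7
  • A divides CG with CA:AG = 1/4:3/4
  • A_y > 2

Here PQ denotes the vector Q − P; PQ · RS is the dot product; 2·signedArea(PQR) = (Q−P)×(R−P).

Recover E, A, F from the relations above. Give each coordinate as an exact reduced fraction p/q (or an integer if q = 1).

1. E_x = 14/829  [D, B, E are collinear ∩ GE ⟂ DB]
2. E_y = 5931/829  [D, B, E are collinear ∩ GE ⟂ DB]
   → E = (14/829, 5931/829)
3. A_x = -1  [A divides CG with CA:AG = 1/4:3/4]
4. A_y = 9/4  [A divides CG with CA:AG = 1/4:3/4]
   → A = (-1, 9/4)
5. F_x = 5002/2487  [line 6590/2487·x + -5931/829·y + 54697/7461 = 0 ∩ |FC|² = 210730/7461]
6. F_y = 1467/829  [line 6590/2487·x + -5931/829·y + 54697/7461 = 0 ∩ |FC|² = 210730/7461]
   → F = (5002/2487, 1467/829)

A = (-1, 9/4)
E = (14/829, 5931/829)
F = (5002/2487, 1467/829)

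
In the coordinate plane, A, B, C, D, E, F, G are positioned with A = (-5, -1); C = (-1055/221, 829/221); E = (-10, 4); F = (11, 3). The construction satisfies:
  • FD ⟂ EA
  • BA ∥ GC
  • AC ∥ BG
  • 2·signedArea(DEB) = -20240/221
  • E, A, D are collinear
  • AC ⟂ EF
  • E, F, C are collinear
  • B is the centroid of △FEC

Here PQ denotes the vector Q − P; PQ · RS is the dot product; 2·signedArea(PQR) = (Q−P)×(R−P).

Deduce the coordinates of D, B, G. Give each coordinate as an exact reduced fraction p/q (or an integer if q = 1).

B = (-278/221, 792/221)
D = (1, -7)
G = (-228/221, 1842/221)

1. D_x = 1  [E, A, D are collinear ∩ FD ⟂ EA]
2. D_y = -7  [E, A, D are collinear ∩ FD ⟂ EA]
   → D = (1, -7)
3. B_x = -278/221  [B is the centroid of △FEC]
4. B_y = 792/221  [B is the centroid of △FEC]
   → B = (-278/221, 792/221)
5. G_x = -228/221  [BA ∥ GC ∩ AC ∥ BG]
6. G_y = 1842/221  [BA ∥ GC ∩ AC ∥ BG]
   → G = (-228/221, 1842/221)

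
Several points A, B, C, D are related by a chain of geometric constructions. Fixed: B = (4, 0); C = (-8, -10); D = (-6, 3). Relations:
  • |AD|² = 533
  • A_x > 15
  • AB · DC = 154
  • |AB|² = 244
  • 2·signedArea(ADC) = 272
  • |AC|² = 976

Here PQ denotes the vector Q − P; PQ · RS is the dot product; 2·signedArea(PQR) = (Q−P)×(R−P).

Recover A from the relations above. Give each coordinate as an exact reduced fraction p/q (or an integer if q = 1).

A = (16, 10)

1. A_x = 16  [2·signedArea(ADC) = 272 ∩ AB · DC = 154]
2. A_y = 10  [2·signedArea(ADC) = 272 ∩ AB · DC = 154]
   → A = (16, 10)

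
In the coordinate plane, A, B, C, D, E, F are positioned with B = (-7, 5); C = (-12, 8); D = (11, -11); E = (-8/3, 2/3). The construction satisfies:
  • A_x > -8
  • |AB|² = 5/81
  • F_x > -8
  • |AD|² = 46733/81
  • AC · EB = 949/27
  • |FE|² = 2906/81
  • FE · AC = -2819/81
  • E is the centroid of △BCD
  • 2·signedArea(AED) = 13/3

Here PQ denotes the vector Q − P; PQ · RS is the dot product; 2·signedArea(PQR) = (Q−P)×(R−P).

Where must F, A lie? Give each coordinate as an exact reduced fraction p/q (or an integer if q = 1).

A = (-64/9, 43/9)
F = (-65/9, 41/9)

1. A_x = -64/9  [AC · EB = 949/27 ∩ 2·signedArea(AED) = 13/3]
2. A_y = 43/9  [AC · EB = 949/27 ∩ 2·signedArea(AED) = 13/3]
   → A = (-64/9, 43/9)
3. F_x = -65/9  [line 44/9·x + -29/9·y + 4049/81 = 0 ∩ |FE|² = 2906/81]
4. F_y = 41/9  [line 44/9·x + -29/9·y + 4049/81 = 0 ∩ |FE|² = 2906/81]
   → F = (-65/9, 41/9)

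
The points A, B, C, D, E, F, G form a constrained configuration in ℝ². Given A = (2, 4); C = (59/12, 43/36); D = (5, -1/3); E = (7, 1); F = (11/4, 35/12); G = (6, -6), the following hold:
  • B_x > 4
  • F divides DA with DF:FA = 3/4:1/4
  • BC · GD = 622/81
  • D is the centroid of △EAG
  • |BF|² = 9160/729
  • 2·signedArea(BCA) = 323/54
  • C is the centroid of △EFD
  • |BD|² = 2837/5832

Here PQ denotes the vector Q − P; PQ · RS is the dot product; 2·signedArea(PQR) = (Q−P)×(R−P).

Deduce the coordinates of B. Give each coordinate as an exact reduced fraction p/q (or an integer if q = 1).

B = (155/36, -29/108)

1. B_x = 155/36  [2·signedArea(BCA) = 323/54 ∩ BC · GD = 622/81]
2. B_y = -29/108  [2·signedArea(BCA) = 323/54 ∩ BC · GD = 622/81]
   → B = (155/36, -29/108)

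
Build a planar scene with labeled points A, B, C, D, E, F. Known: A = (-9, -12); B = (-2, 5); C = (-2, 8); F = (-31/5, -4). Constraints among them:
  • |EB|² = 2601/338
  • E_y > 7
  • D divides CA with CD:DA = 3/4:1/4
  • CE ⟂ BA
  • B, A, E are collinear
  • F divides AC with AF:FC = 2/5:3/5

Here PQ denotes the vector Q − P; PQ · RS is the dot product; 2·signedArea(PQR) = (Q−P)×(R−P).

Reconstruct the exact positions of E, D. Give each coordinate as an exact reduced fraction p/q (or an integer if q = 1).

D = (-29/4, -7)
E = (-319/338, 2557/338)

1. E_x = -319/338  [B, A, E are collinear ∩ CE ⟂ BA]
2. E_y = 2557/338  [B, A, E are collinear ∩ CE ⟂ BA]
   → E = (-319/338, 2557/338)
3. D_x = -29/4  [D divides CA with CD:DA = 3/4:1/4]
4. D_y = -7  [D divides CA with CD:DA = 3/4:1/4]
   → D = (-29/4, -7)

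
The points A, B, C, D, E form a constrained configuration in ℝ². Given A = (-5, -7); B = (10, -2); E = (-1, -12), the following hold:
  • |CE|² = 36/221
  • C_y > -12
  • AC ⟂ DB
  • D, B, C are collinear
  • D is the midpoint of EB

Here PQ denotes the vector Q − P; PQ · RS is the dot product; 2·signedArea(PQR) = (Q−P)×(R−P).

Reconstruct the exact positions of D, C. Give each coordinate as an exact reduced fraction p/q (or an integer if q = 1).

1. D_x = 9/2  [D is the midpoint of EB]
2. D_y = -7  [D is the midpoint of EB]
   → D = (9/2, -7)
3. C_x = -155/221  [D, B, C are collinear ∩ AC ⟂ DB]
4. C_y = -2592/221  [D, B, C are collinear ∩ AC ⟂ DB]
   → C = (-155/221, -2592/221)

C = (-155/221, -2592/221)
D = (9/2, -7)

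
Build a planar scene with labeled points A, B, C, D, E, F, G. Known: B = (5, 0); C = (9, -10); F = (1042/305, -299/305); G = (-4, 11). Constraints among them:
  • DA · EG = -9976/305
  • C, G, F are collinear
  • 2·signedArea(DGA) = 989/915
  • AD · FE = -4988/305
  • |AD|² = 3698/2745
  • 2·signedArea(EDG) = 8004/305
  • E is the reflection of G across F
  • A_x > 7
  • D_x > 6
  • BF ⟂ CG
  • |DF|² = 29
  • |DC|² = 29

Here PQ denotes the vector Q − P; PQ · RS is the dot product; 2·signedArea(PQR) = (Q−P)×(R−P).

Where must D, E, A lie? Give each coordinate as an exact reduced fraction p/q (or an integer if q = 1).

A = (6964/915, -1826/305)
D = (7, -5)
E = (3304/305, -3953/305)

1. E_x = 3304/305  [E is the reflection of G across F]
2. E_y = -3953/305  [E is the reflection of G across F]
   → E = (3304/305, -3953/305)
3. D_x = 7  [line 7308/305·x + 4524/305·y + -28536/305 = 0 ∩ |DF|² = 29]
4. D_y = -5  [line 7308/305·x + 4524/305·y + -28536/305 = 0 ∩ |DF|² = 29]
   → D = (7, -5)
5. A_x = 6964/915  [2·signedArea(DGA) = 989/915 ∩ AD · FE = -4988/305]
6. A_y = -1826/305  [2·signedArea(DGA) = 989/915 ∩ AD · FE = -4988/305]
   → A = (6964/915, -1826/305)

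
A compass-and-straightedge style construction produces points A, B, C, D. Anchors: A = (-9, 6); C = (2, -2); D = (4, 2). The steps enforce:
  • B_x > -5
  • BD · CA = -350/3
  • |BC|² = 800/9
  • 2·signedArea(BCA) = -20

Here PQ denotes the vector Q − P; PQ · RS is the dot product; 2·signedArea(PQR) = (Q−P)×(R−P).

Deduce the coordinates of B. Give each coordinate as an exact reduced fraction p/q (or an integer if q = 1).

B = (-14/3, 14/3)

1. B_x = -14/3  [2·signedArea(BCA) = -20 ∩ BD · CA = -350/3]
2. B_y = 14/3  [2·signedArea(BCA) = -20 ∩ BD · CA = -350/3]
   → B = (-14/3, 14/3)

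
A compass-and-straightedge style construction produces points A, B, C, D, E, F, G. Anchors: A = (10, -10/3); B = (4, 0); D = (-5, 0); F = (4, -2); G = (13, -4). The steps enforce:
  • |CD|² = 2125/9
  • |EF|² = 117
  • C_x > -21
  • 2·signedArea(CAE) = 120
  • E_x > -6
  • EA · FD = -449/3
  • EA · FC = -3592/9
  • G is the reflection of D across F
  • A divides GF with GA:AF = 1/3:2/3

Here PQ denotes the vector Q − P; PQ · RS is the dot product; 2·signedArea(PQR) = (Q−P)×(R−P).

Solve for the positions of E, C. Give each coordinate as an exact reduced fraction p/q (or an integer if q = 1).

1. E_x = -5  [line 9·x + -2·y + 53 = 0 ∩ |EF|² = 117]
2. E_y = 4  [line 9·x + -2·y + 53 = 0 ∩ |EF|² = 117]
   → E = (-5, 4)
3. C_x = -20  [EA · FC = -3592/9 ∩ 2·signedArea(CAE) = 120]
4. C_y = 10/3  [EA · FC = -3592/9 ∩ 2·signedArea(CAE) = 120]
   → C = (-20, 10/3)

C = (-20, 10/3)
E = (-5, 4)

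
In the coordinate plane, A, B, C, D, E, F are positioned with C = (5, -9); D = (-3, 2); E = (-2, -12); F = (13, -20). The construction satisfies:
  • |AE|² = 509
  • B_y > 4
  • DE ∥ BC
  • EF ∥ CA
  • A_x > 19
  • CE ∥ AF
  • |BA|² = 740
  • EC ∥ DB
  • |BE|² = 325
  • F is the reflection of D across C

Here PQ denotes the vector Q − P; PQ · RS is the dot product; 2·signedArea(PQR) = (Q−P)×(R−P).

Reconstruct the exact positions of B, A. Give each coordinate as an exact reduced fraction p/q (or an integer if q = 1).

1. B_x = 4  [DE ∥ BC ∩ EC ∥ DB]
2. B_y = 5  [DE ∥ BC ∩ EC ∥ DB]
   → B = (4, 5)
3. A_x = 20  [CE ∥ AF ∩ EF ∥ CA]
4. A_y = -17  [CE ∥ AF ∩ EF ∥ CA]
   → A = (20, -17)

A = (20, -17)
B = (4, 5)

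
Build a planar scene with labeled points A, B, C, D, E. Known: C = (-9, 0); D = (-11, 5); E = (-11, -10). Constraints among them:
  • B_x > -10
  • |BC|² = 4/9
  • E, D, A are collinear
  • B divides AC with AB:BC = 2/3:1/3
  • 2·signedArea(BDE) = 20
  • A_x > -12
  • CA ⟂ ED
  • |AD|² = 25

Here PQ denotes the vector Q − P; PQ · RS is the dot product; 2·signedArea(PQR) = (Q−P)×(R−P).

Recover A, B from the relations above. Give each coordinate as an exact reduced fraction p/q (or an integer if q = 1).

1. A_x = -11  [E, D, A are collinear ∩ CA ⟂ ED]
2. A_y = 0  [E, D, A are collinear ∩ CA ⟂ ED]
   → A = (-11, 0)
3. B_x = -29/3  [B divides AC with AB:BC = 2/3:1/3]
4. B_y = 0  [B divides AC with AB:BC = 2/3:1/3]
   → B = (-29/3, 0)

A = (-11, 0)
B = (-29/3, 0)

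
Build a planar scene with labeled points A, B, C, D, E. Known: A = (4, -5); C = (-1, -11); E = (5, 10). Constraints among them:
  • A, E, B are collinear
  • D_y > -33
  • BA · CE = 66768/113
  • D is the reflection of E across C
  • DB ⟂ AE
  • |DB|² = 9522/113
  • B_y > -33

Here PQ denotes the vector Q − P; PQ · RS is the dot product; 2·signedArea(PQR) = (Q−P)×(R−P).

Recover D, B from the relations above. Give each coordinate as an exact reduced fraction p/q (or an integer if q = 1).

1. D_x = -7  [D is the reflection of E across C]
2. D_y = -32  [D is the reflection of E across C]
   → D = (-7, -32)
3. B_x = 244/113  [A, E, B are collinear ∩ DB ⟂ AE]
4. B_y = -3685/113  [A, E, B are collinear ∩ DB ⟂ AE]
   → B = (244/113, -3685/113)

B = (244/113, -3685/113)
D = (-7, -32)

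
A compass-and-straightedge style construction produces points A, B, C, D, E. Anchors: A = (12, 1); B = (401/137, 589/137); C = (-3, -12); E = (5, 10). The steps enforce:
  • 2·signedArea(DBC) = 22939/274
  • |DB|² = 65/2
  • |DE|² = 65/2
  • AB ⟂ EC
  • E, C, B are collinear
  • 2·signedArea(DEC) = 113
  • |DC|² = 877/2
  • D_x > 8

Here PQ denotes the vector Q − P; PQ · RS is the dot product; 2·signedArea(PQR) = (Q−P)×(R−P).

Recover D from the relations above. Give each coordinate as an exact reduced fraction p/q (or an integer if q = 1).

1. D_x = 17/2  [line 2233/137·x + -812/137·y + -29029/274 = 0 ∩ |DB|² = 65/2]
2. D_y = 11/2  [line 2233/137·x + -812/137·y + -29029/274 = 0 ∩ |DB|² = 65/2]
   → D = (17/2, 11/2)

D = (17/2, 11/2)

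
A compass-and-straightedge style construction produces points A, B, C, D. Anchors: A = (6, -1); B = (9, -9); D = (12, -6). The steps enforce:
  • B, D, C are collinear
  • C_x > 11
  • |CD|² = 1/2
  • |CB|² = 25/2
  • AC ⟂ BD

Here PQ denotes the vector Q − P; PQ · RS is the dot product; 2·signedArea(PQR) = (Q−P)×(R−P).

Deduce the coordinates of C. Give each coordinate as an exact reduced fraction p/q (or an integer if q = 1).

1. C_x = 23/2  [B, D, C are collinear ∩ AC ⟂ BD]
2. C_y = -13/2  [B, D, C are collinear ∩ AC ⟂ BD]
   → C = (23/2, -13/2)

C = (23/2, -13/2)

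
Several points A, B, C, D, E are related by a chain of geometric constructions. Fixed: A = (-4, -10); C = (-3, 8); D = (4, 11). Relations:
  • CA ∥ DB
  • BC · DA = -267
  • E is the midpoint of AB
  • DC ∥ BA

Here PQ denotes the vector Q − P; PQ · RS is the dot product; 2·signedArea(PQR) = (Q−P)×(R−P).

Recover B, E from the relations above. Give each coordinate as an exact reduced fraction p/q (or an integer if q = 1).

B = (3, -7)
E = (-1/2, -17/2)

1. B_x = 3  [DC ∥ BA ∩ CA ∥ DB]
2. B_y = -7  [DC ∥ BA ∩ CA ∥ DB]
   → B = (3, -7)
3. E_x = -1/2  [E is the midpoint of AB]
4. E_y = -17/2  [E is the midpoint of AB]
   → E = (-1/2, -17/2)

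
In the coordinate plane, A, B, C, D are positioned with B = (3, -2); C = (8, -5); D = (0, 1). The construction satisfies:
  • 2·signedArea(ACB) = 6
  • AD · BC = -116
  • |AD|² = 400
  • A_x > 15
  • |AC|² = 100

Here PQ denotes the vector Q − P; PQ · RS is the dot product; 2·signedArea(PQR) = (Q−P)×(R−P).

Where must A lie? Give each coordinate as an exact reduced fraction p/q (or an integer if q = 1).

A = (16, -11)

1. A_x = 16  [2·signedArea(ACB) = 6 ∩ AD · BC = -116]
2. A_y = -11  [2·signedArea(ACB) = 6 ∩ AD · BC = -116]
   → A = (16, -11)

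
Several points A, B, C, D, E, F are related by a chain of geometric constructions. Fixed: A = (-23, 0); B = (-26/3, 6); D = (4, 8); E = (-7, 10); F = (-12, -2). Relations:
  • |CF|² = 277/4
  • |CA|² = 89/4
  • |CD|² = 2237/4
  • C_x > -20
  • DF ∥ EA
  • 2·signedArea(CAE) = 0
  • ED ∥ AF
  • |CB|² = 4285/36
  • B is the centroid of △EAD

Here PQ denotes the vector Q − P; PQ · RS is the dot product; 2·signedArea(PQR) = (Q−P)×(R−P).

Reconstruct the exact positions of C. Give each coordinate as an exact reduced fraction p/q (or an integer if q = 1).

C = (-19, 5/2)

1. C_x = -19  [line -10·x + 16·y + -230 = 0 ∩ |CA|² = 89/4]
2. C_y = 5/2  [line -10·x + 16·y + -230 = 0 ∩ |CA|² = 89/4]
   → C = (-19, 5/2)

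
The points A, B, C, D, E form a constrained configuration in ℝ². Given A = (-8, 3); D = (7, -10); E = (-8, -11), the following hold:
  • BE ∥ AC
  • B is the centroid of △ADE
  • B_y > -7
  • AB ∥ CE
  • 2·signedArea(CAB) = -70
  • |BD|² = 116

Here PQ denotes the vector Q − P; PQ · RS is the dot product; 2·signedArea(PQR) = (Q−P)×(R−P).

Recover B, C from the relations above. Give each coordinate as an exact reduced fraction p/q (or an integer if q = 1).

1. B_x = -3  [B is the centroid of △ADE]
2. B_y = -6  [B is the centroid of △ADE]
   → B = (-3, -6)
3. C_x = -13  [AB ∥ CE ∩ BE ∥ AC]
4. C_y = -2  [AB ∥ CE ∩ BE ∥ AC]
   → C = (-13, -2)

B = (-3, -6)
C = (-13, -2)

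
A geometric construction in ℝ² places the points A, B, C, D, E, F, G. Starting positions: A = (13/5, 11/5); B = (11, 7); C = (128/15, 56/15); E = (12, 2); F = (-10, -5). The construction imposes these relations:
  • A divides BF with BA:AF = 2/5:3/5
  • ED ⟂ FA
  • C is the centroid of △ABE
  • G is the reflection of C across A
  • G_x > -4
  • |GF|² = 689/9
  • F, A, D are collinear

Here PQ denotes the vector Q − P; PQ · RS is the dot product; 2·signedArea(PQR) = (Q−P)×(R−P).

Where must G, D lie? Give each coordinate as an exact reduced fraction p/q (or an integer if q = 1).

D = (48/5, 31/5)
G = (-10/3, 2/3)

1. G_x = -10/3  [G is the reflection of C across A]
2. G_y = 2/3  [G is the reflection of C across A]
   → G = (-10/3, 2/3)
3. D_x = 48/5  [F, A, D are collinear ∩ ED ⟂ FA]
4. D_y = 31/5  [F, A, D are collinear ∩ ED ⟂ FA]
   → D = (48/5, 31/5)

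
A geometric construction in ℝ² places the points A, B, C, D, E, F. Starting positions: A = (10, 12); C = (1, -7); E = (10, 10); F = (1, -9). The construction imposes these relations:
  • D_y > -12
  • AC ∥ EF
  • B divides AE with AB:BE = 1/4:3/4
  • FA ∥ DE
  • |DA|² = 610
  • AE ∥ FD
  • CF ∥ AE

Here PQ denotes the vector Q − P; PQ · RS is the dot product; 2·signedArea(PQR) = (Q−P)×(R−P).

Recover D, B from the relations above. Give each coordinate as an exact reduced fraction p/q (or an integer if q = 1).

1. D_x = 1  [FA ∥ DE ∩ AE ∥ FD]
2. D_y = -11  [FA ∥ DE ∩ AE ∥ FD]
   → D = (1, -11)
3. B_x = 10  [B divides AE with AB:BE = 1/4:3/4]
4. B_y = 23/2  [B divides AE with AB:BE = 1/4:3/4]
   → B = (10, 23/2)

B = (10, 23/2)
D = (1, -11)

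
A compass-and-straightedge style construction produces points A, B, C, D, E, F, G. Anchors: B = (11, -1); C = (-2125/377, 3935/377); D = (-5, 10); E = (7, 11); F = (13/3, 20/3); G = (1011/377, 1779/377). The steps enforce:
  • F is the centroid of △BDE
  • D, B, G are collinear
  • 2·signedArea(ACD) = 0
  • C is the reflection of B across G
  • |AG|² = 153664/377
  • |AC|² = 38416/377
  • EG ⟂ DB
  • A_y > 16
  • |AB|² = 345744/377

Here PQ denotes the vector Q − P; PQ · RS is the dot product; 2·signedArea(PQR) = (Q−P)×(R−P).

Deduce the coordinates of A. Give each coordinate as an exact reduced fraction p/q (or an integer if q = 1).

A = (-5261/377, 6091/377)

1. A_x = -5261/377  [line 165/377·x + 240/377·y + -1575/377 = 0 ∩ |AG|² = 153664/377]
2. A_y = 6091/377  [line 165/377·x + 240/377·y + -1575/377 = 0 ∩ |AG|² = 153664/377]
   → A = (-5261/377, 6091/377)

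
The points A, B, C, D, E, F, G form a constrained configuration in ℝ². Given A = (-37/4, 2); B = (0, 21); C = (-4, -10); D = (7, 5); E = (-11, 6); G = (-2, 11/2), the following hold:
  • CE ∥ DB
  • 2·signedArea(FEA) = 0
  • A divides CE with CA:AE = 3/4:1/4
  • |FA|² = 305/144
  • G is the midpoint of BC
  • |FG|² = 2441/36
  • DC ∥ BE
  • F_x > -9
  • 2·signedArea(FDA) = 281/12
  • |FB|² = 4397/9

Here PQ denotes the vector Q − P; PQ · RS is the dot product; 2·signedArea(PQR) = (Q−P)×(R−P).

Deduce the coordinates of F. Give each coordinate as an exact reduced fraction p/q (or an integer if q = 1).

F = (-26/3, 2/3)

1. F_x = -26/3  [2·signedArea(FEA) = 0 ∩ 2·signedArea(FDA) = 281/12]
2. F_y = 2/3  [2·signedArea(FEA) = 0 ∩ 2·signedArea(FDA) = 281/12]
   → F = (-26/3, 2/3)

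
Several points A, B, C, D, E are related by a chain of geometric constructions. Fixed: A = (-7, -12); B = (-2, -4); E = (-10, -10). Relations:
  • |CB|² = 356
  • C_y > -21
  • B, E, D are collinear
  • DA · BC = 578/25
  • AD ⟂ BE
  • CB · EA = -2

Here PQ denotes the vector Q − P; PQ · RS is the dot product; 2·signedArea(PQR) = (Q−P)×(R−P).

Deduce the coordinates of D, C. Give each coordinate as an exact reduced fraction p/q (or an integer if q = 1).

1. D_x = -226/25  [B, E, D are collinear ∩ AD ⟂ BE]
2. D_y = -232/25  [B, E, D are collinear ∩ AD ⟂ BE]
   → D = (-226/25, -232/25)
3. C_x = -12  [CB · EA = -2 ∩ DA · BC = 578/25]
4. C_y = -20  [CB · EA = -2 ∩ DA · BC = 578/25]
   → C = (-12, -20)

C = (-12, -20)
D = (-226/25, -232/25)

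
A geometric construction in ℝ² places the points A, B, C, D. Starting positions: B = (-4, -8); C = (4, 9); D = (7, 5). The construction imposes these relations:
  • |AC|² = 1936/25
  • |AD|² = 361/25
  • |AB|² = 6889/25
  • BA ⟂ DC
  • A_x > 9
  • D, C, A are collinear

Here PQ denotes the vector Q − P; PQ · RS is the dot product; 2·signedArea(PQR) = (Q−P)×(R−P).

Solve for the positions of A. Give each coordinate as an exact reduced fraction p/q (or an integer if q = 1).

A = (232/25, 49/25)

1. A_x = 232/25  [D, C, A are collinear ∩ BA ⟂ DC]
2. A_y = 49/25  [D, C, A are collinear ∩ BA ⟂ DC]
   → A = (232/25, 49/25)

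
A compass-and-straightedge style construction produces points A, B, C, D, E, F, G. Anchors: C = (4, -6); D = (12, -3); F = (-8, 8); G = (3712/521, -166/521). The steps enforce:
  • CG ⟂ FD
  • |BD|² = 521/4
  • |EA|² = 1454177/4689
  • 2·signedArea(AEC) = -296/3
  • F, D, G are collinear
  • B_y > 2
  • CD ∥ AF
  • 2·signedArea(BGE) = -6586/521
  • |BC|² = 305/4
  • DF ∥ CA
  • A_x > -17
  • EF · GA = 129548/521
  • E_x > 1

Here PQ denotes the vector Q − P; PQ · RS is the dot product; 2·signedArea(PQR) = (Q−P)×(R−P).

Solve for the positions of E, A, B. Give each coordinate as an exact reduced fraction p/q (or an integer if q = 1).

A = (-16, 5)
B = (2, 5/2)
E = (1628/1563, 292/521)

1. A_x = -16  [CD ∥ AF ∩ DF ∥ CA]
2. A_y = 5  [CD ∥ AF ∩ DF ∥ CA]
   → A = (-16, 5)
3. E_x = 1628/1563  [EF · GA = 129548/521 ∩ 2·signedArea(AEC) = -296/3]
4. E_y = 292/521  [EF · GA = 129548/521 ∩ 2·signedArea(AEC) = -296/3]
   → E = (1628/1563, 292/521)
5. B_x = 2  [line -458/521·x + -9508/1563·y + 26518/1563 = 0 ∩ |BD|² = 521/4]
6. B_y = 5/2  [line -458/521·x + -9508/1563·y + 26518/1563 = 0 ∩ |BD|² = 521/4]
   → B = (2, 5/2)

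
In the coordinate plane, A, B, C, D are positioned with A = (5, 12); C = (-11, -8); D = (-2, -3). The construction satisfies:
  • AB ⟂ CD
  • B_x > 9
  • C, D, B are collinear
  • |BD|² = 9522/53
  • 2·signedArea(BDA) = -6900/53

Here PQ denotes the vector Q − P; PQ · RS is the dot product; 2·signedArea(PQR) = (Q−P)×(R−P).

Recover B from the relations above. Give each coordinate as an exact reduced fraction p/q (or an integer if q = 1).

1. B_x = 515/53  [C, D, B are collinear ∩ AB ⟂ CD]
2. B_y = 186/53  [C, D, B are collinear ∩ AB ⟂ CD]
   → B = (515/53, 186/53)

B = (515/53, 186/53)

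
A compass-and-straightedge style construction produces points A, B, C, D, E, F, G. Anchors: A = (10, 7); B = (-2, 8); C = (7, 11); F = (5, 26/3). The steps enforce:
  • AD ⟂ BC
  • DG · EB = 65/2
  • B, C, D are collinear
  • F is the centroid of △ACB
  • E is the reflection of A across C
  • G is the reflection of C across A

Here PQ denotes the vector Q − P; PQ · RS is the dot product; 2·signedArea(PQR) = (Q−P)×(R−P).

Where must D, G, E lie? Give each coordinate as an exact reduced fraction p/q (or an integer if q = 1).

D = (17/2, 23/2)
E = (4, 15)
G = (13, 3)

1. D_x = 17/2  [B, C, D are collinear ∩ AD ⟂ BC]
2. D_y = 23/2  [B, C, D are collinear ∩ AD ⟂ BC]
   → D = (17/2, 23/2)
3. G_x = 13  [G is the reflection of C across A]
4. G_y = 3  [G is the reflection of C across A]
   → G = (13, 3)
5. E_x = 4  [E is the reflection of A across C]
6. E_y = 15  [E is the reflection of A across C]
   → E = (4, 15)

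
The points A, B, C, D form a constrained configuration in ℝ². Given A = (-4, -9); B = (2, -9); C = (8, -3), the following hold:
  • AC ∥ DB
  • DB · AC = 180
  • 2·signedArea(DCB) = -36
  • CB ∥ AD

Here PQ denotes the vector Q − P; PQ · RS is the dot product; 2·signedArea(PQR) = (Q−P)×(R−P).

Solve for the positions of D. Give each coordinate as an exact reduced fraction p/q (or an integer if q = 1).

1. D_x = -10  [AC ∥ DB ∩ CB ∥ AD]
2. D_y = -15  [AC ∥ DB ∩ CB ∥ AD]
   → D = (-10, -15)

D = (-10, -15)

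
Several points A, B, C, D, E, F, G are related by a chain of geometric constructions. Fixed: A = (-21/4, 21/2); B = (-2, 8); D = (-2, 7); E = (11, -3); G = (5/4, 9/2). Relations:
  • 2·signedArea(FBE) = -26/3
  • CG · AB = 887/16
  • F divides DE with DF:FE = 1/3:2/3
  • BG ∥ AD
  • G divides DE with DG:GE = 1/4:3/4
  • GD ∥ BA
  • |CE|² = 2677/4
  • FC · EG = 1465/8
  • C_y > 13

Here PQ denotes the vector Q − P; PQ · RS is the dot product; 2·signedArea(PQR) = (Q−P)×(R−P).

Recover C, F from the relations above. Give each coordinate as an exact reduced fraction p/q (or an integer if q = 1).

C = (-17/2, 14)
F = (7/3, 11/3)

1. C_x = -17/2  [line -13/4·x + 5/2·y + -501/8 = 0 ∩ |CE|² = 2677/4]
2. C_y = 14  [line -13/4·x + 5/2·y + -501/8 = 0 ∩ |CE|² = 2677/4]
   → C = (-17/2, 14)
3. F_x = 7/3  [F divides DE with DF:FE = 1/3:2/3]
4. F_y = 11/3  [F divides DE with DF:FE = 1/3:2/3]
   → F = (7/3, 11/3)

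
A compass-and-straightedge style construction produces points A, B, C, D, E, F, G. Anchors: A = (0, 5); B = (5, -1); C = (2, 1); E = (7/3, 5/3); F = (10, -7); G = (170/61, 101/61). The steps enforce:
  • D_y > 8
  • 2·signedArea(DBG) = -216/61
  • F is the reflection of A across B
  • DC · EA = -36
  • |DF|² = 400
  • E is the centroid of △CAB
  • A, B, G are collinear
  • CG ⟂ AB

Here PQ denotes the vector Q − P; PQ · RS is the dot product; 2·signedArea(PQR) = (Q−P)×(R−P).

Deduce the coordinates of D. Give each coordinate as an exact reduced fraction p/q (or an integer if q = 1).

D = (-2, 9)

1. D_x = -2  [DC · EA = -36 ∩ 2·signedArea(DBG) = -216/61]
2. D_y = 9  [DC · EA = -36 ∩ 2·signedArea(DBG) = -216/61]
   → D = (-2, 9)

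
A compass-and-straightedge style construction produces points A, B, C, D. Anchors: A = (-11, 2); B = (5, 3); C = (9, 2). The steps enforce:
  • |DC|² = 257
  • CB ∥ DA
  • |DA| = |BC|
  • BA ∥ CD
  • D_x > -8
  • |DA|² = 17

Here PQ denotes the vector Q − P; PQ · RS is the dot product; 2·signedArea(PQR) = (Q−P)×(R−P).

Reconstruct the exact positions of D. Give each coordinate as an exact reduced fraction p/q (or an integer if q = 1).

D = (-7, 1)

1. D_x = -7  [CB ∥ DA ∩ BA ∥ CD]
2. D_y = 1  [CB ∥ DA ∩ BA ∥ CD]
   → D = (-7, 1)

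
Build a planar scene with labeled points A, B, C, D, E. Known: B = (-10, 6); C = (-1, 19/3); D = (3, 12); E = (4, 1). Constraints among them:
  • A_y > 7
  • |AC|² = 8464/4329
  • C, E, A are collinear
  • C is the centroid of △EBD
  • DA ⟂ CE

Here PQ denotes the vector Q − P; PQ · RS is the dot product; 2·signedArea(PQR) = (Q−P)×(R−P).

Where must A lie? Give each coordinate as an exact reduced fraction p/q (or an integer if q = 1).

A = (-941/481, 3537/481)

1. A_x = -941/481  [C, E, A are collinear ∩ DA ⟂ CE]
2. A_y = 3537/481  [C, E, A are collinear ∩ DA ⟂ CE]
   → A = (-941/481, 3537/481)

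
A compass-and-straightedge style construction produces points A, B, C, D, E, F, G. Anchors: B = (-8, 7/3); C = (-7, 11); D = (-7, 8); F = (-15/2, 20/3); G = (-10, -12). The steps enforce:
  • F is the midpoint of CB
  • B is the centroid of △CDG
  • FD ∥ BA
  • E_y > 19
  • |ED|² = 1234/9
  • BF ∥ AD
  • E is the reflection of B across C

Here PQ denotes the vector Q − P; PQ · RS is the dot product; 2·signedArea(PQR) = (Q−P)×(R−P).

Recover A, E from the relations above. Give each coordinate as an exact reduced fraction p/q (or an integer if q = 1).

A = (-15/2, 11/3)
E = (-6, 59/3)

1. A_x = -15/2  [BF ∥ AD ∩ FD ∥ BA]
2. A_y = 11/3  [BF ∥ AD ∩ FD ∥ BA]
   → A = (-15/2, 11/3)
3. E_x = -6  [E is the reflection of B across C]
4. E_y = 59/3  [E is the reflection of B across C]
   → E = (-6, 59/3)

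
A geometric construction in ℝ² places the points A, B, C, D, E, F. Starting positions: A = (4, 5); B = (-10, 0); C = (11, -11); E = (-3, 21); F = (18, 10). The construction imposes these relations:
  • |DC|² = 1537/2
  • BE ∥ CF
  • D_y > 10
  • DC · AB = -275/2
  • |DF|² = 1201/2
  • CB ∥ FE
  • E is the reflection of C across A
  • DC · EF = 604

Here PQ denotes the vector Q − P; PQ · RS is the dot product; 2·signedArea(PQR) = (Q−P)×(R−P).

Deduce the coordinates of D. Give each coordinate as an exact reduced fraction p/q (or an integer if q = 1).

D = (-13/2, 21/2)

1. D_x = -13/2  [DC · EF = 604 ∩ DC · AB = -275/2]
2. D_y = 21/2  [DC · EF = 604 ∩ DC · AB = -275/2]
   → D = (-13/2, 21/2)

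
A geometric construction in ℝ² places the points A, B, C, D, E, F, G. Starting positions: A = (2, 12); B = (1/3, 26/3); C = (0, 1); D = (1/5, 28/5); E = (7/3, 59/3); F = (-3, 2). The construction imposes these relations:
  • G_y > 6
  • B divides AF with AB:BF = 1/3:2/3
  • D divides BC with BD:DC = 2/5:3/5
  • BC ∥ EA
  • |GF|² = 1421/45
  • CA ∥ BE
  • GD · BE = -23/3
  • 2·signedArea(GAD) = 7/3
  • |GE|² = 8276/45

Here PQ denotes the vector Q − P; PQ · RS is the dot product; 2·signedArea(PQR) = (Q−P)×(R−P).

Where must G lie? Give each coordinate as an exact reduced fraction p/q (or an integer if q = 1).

1. G_x = 11/15  [2·signedArea(GAD) = 7/3 ∩ GD · BE = -23/3]
2. G_y = 31/5  [2·signedArea(GAD) = 7/3 ∩ GD · BE = -23/3]
   → G = (11/15, 31/5)

G = (11/15, 31/5)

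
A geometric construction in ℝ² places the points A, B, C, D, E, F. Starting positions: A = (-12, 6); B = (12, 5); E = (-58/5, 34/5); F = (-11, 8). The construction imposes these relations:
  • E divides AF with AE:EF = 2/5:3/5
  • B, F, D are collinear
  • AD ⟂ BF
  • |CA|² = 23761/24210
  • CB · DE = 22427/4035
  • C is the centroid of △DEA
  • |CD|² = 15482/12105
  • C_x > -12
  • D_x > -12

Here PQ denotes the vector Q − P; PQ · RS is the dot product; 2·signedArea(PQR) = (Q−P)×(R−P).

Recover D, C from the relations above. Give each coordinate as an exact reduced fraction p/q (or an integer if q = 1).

C = (-95029/8070, 56207/8070)
D = (-6309/538, 4355/538)

1. D_x = -6309/538  [B, F, D are collinear ∩ AD ⟂ BF]
2. D_y = 4355/538  [B, F, D are collinear ∩ AD ⟂ BF]
   → D = (-6309/538, 4355/538)
3. C_x = -95029/8070  [C is the centroid of △DEA]
4. C_y = 56207/8070  [C is the centroid of △DEA]
   → C = (-95029/8070, 56207/8070)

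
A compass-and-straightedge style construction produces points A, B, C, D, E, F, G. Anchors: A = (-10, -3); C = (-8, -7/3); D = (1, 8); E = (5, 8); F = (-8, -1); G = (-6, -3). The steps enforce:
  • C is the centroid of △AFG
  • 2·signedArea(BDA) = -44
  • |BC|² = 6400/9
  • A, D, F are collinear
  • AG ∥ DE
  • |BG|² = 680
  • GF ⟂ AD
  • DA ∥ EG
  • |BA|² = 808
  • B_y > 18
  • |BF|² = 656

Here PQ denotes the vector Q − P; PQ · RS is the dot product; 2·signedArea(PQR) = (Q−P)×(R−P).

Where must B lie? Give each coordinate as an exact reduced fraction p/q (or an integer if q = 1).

B = (8, 19)

1. B_x = 8  [line 11·x + -11·y + 121 = 0 ∩ |BA|² = 808]
2. B_y = 19  [line 11·x + -11·y + 121 = 0 ∩ |BA|² = 808]
   → B = (8, 19)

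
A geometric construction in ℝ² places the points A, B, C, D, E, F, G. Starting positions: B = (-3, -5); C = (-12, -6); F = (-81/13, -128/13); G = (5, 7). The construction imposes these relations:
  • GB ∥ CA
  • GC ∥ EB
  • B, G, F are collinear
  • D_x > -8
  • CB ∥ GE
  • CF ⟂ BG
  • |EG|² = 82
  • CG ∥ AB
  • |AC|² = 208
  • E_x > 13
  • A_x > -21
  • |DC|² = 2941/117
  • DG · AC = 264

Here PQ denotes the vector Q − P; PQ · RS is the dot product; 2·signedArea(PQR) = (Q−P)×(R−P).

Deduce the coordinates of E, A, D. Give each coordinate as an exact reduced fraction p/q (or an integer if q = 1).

1. E_x = 14  [GC ∥ EB ∩ CB ∥ GE]
2. E_y = 8  [GC ∥ EB ∩ CB ∥ GE]
   → E = (14, 8)
3. A_x = -20  [CG ∥ AB ∩ GB ∥ CA]
4. A_y = -18  [CG ∥ AB ∩ GB ∥ CA]
   → A = (-20, -18)
5. D_x = -92/13  [line -8·x + -12·y + -140 = 0 ∩ |DC|² = 2941/117]
6. D_y = -271/39  [line -8·x + -12·y + -140 = 0 ∩ |DC|² = 2941/117]
   → D = (-92/13, -271/39)

A = (-20, -18)
D = (-92/13, -271/39)
E = (14, 8)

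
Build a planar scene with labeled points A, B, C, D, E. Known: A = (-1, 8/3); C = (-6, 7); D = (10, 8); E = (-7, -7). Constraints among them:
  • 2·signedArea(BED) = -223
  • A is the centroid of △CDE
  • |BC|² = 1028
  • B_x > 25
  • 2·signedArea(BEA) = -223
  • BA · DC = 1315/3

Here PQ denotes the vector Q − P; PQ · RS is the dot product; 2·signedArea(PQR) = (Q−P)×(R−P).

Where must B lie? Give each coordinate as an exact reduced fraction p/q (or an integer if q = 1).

B = (26, 9)

1. B_x = 26  [2·signedArea(BED) = -223 ∩ 2·signedArea(BEA) = -223]
2. B_y = 9  [2·signedArea(BED) = -223 ∩ 2·signedArea(BEA) = -223]
   → B = (26, 9)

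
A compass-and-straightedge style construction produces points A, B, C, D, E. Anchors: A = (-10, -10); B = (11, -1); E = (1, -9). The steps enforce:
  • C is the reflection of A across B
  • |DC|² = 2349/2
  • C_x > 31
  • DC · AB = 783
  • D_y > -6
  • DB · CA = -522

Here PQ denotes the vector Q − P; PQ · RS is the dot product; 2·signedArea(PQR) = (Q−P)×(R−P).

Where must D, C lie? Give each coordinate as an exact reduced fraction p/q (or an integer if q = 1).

1. C_x = 32  [C is the reflection of A across B]
2. C_y = 8  [C is the reflection of A across B]
   → C = (32, 8)
3. D_x = 1/2  [line -21·x + -9·y + -39 = 0 ∩ |DC|² = 2349/2]
4. D_y = -11/2  [line -21·x + -9·y + -39 = 0 ∩ |DC|² = 2349/2]
   → D = (1/2, -11/2)

C = (32, 8)
D = (1/2, -11/2)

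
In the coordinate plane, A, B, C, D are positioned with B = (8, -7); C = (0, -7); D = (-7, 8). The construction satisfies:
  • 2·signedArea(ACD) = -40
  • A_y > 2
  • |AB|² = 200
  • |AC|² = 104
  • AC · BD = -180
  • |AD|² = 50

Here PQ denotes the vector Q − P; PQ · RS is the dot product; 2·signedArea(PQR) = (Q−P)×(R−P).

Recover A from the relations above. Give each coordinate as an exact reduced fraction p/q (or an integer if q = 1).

1. A_x = -2  [2·signedArea(ACD) = -40 ∩ AC · BD = -180]
2. A_y = 3  [2·signedArea(ACD) = -40 ∩ AC · BD = -180]
   → A = (-2, 3)

A = (-2, 3)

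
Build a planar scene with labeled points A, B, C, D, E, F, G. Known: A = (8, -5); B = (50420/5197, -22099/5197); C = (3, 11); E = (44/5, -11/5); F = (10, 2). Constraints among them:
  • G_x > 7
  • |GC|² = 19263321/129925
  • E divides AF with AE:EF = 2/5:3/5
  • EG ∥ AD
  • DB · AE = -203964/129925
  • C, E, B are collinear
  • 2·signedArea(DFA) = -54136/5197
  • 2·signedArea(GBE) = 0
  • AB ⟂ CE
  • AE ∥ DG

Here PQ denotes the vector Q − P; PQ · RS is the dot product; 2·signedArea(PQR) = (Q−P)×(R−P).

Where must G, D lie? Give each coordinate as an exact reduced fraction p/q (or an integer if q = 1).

1. G_x = 205236/25985  [line -53328/25985·x + -23432/25985·y + 417736/25985 = 0 ∩ |GC|² = 19263321/129925]
2. G_y = -3839/25985  [line -53328/25985·x + -23432/25985·y + 417736/25985 = 0 ∩ |GC|² = 19263321/129925]
   → G = (205236/25985, -3839/25985)
3. D_x = 184448/25985  [AE ∥ DG ∩ EG ∥ AD]
4. D_y = -76597/25985  [AE ∥ DG ∩ EG ∥ AD]
   → D = (184448/25985, -76597/25985)

D = (184448/25985, -76597/25985)
G = (205236/25985, -3839/25985)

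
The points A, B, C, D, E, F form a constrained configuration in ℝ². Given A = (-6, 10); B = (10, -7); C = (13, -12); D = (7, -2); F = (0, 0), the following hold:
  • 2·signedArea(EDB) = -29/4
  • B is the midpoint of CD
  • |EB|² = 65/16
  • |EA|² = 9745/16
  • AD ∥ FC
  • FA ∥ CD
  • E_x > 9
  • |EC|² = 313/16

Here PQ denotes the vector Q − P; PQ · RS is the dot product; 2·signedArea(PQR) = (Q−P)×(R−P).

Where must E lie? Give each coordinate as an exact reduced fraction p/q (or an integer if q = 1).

1. E_x = 39/4  [line 5·x + 3·y + -87/4 = 0 ∩ |EA|² = 9745/16]
2. E_y = -9  [line 5·x + 3·y + -87/4 = 0 ∩ |EA|² = 9745/16]
   → E = (39/4, -9)

E = (39/4, -9)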